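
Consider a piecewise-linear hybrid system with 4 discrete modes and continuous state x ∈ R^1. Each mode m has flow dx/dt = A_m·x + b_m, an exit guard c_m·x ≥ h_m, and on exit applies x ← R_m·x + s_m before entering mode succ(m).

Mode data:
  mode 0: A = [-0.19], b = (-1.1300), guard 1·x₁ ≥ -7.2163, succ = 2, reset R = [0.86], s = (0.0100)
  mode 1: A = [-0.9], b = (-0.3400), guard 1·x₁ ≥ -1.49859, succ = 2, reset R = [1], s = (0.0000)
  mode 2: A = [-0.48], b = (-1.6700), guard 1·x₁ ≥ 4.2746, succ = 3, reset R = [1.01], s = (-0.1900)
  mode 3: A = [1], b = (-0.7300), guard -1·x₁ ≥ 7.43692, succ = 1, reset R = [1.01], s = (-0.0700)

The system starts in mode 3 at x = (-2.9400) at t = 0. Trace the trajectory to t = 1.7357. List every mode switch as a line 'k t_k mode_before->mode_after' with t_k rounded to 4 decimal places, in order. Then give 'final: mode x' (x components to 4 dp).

1 0.7999 3->1
final: 1 -3.4807

Mode 3: guard c·x = 7.4369 hit at Δt = 0.7999 (t = 0.7999), x⁻ = (-7.4369) → reset → x⁺ = (-7.5813), jump to mode 1
Mode 1: flow for 0.9358 to horizon, guard not reached → x = (-3.4807)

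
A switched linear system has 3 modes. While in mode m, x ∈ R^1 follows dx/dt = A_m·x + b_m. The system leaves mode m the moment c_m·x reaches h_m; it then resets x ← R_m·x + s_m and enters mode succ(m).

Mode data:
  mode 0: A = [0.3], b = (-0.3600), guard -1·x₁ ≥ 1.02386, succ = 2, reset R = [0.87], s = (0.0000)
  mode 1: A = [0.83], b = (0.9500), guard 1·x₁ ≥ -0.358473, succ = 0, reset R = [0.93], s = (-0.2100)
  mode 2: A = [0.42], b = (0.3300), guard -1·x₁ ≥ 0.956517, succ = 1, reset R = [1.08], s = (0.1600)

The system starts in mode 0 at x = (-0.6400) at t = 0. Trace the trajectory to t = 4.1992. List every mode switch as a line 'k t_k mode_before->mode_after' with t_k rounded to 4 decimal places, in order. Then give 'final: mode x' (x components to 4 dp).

Mode 0: guard c·x = 1.0239 hit at Δt = 0.6316 (t = 0.6316), x⁻ = (-1.0239) → reset → x⁺ = (-0.8908), jump to mode 2
Mode 2: guard c·x = 0.9565 hit at Δt = 1.1575 (t = 1.7891), x⁻ = (-0.9565) → reset → x⁺ = (-0.8730), jump to mode 1
Mode 1: guard c·x = -0.3585 hit at Δt = 1.2807 (t = 3.0698), x⁻ = (-0.3585) → reset → x⁺ = (-0.5434), jump to mode 0
Mode 0: guard c·x = 1.0239 hit at Δt = 0.8114 (t = 3.8811), x⁻ = (-1.0239) → reset → x⁺ = (-0.8908), jump to mode 2
Mode 2: flow for 0.3181 to horizon, guard not reached → x = (-0.9058)

1 0.6316 0->2
2 1.7891 2->1
3 3.0698 1->0
4 3.8811 0->2
final: 2 -0.9058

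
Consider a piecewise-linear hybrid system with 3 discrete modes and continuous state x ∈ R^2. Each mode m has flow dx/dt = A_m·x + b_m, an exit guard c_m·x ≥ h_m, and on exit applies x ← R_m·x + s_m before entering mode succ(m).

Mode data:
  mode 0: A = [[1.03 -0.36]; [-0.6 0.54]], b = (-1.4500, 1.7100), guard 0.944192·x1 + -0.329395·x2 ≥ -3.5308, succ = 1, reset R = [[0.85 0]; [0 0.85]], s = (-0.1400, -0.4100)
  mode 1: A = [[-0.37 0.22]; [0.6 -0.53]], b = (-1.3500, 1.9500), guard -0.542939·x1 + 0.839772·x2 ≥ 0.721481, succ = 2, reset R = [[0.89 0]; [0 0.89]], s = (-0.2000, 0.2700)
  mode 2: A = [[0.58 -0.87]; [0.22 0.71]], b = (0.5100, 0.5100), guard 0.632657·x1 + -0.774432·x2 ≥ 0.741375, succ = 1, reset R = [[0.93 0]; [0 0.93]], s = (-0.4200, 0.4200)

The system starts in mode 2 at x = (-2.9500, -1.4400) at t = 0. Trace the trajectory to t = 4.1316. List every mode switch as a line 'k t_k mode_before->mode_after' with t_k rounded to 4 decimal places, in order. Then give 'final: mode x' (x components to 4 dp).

Mode 2: guard c·x = 0.7414 hit at Δt = 0.8924 (t = 0.8924), x⁻ = (-2.3033, -2.8389) → reset → x⁺ = (-2.5621, -2.2202), jump to mode 1
Mode 1: guard c·x = 0.7215 hit at Δt = 0.9579 (t = 1.8503), x⁻ = (-3.1709, -1.1909) → reset → x⁺ = (-3.0221, -0.7899), jump to mode 2
Mode 2: guard c·x = 0.7414 hit at Δt = 1.6570 (t = 3.5073), x⁻ = (-2.6845, -3.1503) → reset → x⁺ = (-2.9165, -2.5098), jump to mode 1
Mode 1: flow for 0.6243 to horizon, guard not reached → x = (-3.3242, -1.7702)

1 0.8924 2->1
2 1.8503 1->2
3 3.5073 2->1
final: 1 -3.3242 -1.7702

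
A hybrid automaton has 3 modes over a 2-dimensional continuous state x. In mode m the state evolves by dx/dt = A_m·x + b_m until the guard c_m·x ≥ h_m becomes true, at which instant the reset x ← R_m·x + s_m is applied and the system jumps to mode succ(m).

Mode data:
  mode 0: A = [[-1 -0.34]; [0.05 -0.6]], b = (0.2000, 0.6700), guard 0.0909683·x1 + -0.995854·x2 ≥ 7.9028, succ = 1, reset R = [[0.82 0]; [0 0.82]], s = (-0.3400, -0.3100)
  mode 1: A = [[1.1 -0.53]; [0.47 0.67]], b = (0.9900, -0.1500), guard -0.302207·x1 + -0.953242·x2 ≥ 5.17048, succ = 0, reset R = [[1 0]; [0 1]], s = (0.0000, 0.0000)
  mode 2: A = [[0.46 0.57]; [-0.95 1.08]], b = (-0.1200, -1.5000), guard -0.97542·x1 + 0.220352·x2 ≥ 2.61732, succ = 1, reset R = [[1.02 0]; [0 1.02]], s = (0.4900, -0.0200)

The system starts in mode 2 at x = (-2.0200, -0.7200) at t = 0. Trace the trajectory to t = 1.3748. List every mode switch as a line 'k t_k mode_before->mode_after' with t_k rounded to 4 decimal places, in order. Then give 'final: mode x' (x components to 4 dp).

1 0.4978 2->1
final: 1 -3.5950 -3.2075

Mode 2: guard c·x = 2.6173 hit at Δt = 0.4978 (t = 0.4978), x⁻ = (-2.8483, -0.7303) → reset → x⁺ = (-2.4152, -0.7649), jump to mode 1
Mode 1: flow for 0.8770 to horizon, guard not reached → x = (-3.5950, -3.2075)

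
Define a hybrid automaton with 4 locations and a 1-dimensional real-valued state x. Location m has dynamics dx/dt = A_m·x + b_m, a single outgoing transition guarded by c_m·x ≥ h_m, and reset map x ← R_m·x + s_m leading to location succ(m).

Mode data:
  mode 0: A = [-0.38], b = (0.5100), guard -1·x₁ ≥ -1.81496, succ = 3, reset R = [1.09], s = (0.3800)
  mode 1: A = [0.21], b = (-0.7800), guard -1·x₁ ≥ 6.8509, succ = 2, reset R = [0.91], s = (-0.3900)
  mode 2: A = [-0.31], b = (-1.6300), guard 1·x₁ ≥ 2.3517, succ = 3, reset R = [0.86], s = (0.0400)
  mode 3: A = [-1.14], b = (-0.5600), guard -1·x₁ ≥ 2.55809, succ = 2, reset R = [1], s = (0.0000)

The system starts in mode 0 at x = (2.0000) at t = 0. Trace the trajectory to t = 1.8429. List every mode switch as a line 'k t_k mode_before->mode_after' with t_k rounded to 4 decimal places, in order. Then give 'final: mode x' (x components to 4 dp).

1 0.8691 0->3
final: 3 0.4477

Mode 0: guard c·x = -1.8150 hit at Δt = 0.8691 (t = 0.8691), x⁻ = (1.8150) → reset → x⁺ = (2.3583), jump to mode 3
Mode 3: flow for 0.9738 to horizon, guard not reached → x = (0.4477)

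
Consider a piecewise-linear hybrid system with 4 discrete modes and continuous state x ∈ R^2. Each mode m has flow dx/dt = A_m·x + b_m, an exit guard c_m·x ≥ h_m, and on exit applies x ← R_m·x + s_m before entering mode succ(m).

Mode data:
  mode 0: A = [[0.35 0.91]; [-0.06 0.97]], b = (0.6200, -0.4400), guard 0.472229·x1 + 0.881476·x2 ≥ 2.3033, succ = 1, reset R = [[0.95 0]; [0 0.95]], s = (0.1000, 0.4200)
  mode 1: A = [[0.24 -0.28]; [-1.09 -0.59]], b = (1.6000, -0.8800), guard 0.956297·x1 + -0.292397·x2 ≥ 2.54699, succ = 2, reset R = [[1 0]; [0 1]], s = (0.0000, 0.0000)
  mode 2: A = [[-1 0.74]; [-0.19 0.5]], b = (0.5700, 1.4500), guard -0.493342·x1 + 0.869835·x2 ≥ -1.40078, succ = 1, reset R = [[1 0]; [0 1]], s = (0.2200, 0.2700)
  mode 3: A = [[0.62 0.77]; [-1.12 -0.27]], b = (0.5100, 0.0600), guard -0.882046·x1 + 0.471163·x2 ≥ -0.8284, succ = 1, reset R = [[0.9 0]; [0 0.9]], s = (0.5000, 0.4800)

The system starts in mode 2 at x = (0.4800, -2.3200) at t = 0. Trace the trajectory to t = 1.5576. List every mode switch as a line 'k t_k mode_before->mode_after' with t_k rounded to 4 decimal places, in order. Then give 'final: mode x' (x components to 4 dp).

Mode 2: guard c·x = -1.4008 hit at Δt = 1.0778 (t = 1.0778), x⁻ = (-0.4855, -1.8858) → reset → x⁺ = (-0.2655, -1.6158), jump to mode 1
Mode 1: flow for 0.4798 to horizon, guard not reached → x = (0.7457, -1.7005)

1 1.0778 2->1
final: 1 0.7457 -1.7005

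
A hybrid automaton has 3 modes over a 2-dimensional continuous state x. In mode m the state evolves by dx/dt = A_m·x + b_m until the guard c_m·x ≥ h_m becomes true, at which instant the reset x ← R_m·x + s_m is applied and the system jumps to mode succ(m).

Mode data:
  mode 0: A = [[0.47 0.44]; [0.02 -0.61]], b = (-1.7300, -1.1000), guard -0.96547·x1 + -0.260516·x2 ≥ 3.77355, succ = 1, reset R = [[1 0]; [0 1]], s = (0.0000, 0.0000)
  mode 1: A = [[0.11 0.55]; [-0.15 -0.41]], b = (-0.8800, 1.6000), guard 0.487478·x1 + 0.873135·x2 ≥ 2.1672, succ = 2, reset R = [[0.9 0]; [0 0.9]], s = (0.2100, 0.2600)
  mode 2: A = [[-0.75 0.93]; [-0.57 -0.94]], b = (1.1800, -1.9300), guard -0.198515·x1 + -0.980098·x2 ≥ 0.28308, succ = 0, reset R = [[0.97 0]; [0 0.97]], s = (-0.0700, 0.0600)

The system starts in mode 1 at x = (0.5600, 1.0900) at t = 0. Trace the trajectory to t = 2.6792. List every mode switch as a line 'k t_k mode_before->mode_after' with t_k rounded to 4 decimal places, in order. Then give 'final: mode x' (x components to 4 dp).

1 1.2124 1->2
2 2.0468 2->0
final: 0 0.2922 -0.9117

Mode 1: guard c·x = 2.1672 hit at Δt = 1.2124 (t = 1.2124), x⁻ = (0.6637, 2.1116) → reset → x⁺ = (0.8073, 2.1604), jump to mode 2
Mode 2: guard c·x = 0.2831 hit at Δt = 0.8344 (t = 2.0468), x⁻ = (1.4479, -0.5821) → reset → x⁺ = (1.3344, -0.5046), jump to mode 0
Mode 0: flow for 0.6324 to horizon, guard not reached → x = (0.2922, -0.9117)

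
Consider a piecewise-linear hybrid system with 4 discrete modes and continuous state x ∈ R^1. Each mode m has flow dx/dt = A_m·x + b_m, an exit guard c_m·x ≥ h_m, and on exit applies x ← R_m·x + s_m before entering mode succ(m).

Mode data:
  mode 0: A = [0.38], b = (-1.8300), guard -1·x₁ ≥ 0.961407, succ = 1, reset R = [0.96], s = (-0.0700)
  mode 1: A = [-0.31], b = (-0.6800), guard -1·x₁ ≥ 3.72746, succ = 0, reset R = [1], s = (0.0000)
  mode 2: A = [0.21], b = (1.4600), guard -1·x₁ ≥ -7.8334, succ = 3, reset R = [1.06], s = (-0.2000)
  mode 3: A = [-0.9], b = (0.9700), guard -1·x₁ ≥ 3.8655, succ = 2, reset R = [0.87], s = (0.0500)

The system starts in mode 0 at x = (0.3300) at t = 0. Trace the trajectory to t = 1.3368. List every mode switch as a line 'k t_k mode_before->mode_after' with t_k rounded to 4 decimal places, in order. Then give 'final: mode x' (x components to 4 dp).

1 0.6658 0->1
final: 1 -1.2184

Mode 0: guard c·x = 0.9614 hit at Δt = 0.6658 (t = 0.6658), x⁻ = (-0.9614) → reset → x⁺ = (-0.9930), jump to mode 1
Mode 1: flow for 0.6710 to horizon, guard not reached → x = (-1.2184)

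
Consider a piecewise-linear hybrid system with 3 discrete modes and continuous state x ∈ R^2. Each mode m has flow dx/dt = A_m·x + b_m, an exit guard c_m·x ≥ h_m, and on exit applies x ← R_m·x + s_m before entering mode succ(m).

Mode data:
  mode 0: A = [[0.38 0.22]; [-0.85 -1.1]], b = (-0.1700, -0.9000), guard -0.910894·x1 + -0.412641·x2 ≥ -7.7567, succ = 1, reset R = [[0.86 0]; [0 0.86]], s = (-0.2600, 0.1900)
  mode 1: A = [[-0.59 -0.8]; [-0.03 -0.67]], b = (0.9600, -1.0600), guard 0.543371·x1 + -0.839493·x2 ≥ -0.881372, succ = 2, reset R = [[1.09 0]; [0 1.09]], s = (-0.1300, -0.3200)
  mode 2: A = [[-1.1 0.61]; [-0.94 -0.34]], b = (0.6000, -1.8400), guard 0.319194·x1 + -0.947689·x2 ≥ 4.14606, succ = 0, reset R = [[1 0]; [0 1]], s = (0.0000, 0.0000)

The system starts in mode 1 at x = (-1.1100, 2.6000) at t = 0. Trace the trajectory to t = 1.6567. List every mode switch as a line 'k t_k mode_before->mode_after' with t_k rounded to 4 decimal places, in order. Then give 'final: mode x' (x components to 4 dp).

Mode 1: guard c·x = -0.8814 hit at Δt = 0.9997 (t = 0.9997), x⁻ = (-0.7254, 0.5804) → reset → x⁺ = (-0.9207, 0.3126), jump to mode 2
Mode 2: flow for 0.6570 to horizon, guard not reached → x = (-0.2122, -0.5668)

1 0.9997 1->2
final: 2 -0.2122 -0.5668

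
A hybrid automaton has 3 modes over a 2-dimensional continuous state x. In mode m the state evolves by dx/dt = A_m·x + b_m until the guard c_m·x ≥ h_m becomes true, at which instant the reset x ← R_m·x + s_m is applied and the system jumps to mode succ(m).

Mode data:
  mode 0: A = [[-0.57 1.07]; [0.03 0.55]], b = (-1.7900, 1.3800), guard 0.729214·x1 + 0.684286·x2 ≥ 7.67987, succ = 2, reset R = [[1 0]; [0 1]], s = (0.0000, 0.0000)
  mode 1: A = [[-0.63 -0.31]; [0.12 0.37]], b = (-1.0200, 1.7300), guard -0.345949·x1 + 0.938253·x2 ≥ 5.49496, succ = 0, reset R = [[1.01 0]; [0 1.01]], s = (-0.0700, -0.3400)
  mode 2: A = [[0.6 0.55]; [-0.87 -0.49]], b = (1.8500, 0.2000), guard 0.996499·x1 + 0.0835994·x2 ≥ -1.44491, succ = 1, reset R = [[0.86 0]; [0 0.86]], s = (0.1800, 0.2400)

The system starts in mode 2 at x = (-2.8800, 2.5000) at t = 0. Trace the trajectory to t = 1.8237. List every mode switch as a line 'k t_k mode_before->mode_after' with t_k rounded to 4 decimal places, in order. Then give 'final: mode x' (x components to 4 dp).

1 0.5905 2->1
2 1.3448 1->0
final: 0 0.1697 6.9495

Mode 2: guard c·x = -1.4449 hit at Δt = 0.5905 (t = 0.5905), x⁻ = (-1.7021, 3.0054) → reset → x⁺ = (-1.2838, 2.8246), jump to mode 1
Mode 1: guard c·x = 5.4950 hit at Δt = 0.7543 (t = 1.3448), x⁻ = (-2.1526, 5.0629) → reset → x⁺ = (-2.2442, 4.7735), jump to mode 0
Mode 0: flow for 0.4789 to horizon, guard not reached → x = (0.1697, 6.9495)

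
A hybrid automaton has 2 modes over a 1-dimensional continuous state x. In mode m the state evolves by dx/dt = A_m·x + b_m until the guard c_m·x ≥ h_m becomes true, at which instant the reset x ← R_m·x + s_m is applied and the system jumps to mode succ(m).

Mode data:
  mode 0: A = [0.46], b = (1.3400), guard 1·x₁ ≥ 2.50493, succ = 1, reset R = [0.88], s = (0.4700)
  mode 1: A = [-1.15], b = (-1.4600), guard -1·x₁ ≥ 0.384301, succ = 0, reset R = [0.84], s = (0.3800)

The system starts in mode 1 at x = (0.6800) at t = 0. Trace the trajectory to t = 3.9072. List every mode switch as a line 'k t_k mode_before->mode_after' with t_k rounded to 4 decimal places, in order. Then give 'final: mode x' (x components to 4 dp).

1 0.6865 1->0
2 1.9932 0->1
3 3.2924 1->0
final: 0 1.0281

Mode 1: guard c·x = 0.3843 hit at Δt = 0.6865 (t = 0.6865), x⁻ = (-0.3843) → reset → x⁺ = (0.0572), jump to mode 0
Mode 0: guard c·x = 2.5049 hit at Δt = 1.3067 (t = 1.9932), x⁻ = (2.5049) → reset → x⁺ = (2.6743), jump to mode 1
Mode 1: guard c·x = 0.3843 hit at Δt = 1.2992 (t = 3.2924), x⁻ = (-0.3843) → reset → x⁺ = (0.0572), jump to mode 0
Mode 0: flow for 0.6148 to horizon, guard not reached → x = (1.0281)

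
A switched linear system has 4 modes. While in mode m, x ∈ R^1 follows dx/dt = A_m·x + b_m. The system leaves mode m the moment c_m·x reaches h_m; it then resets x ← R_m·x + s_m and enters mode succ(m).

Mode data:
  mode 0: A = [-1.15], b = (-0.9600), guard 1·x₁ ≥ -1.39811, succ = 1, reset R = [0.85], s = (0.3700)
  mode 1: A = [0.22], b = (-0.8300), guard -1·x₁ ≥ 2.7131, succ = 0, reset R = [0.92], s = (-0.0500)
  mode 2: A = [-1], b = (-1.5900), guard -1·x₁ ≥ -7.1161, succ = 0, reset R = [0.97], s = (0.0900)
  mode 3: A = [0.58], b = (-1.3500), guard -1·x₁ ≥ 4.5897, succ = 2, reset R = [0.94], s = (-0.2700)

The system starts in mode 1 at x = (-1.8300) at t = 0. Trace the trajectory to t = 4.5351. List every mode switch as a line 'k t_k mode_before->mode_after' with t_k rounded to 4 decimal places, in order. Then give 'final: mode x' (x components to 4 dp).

1 0.6653 1->0
2 1.6315 0->1
3 3.2019 1->0
4 4.1681 0->1
final: 1 -1.2044

Mode 1: guard c·x = 2.7131 hit at Δt = 0.6653 (t = 0.6653), x⁻ = (-2.7131) → reset → x⁺ = (-2.5461), jump to mode 0
Mode 0: guard c·x = -1.3981 hit at Δt = 0.9662 (t = 1.6315), x⁻ = (-1.3981) → reset → x⁺ = (-0.8184), jump to mode 1
Mode 1: guard c·x = 2.7131 hit at Δt = 1.5704 (t = 3.2019), x⁻ = (-2.7131) → reset → x⁺ = (-2.5461), jump to mode 0
Mode 0: guard c·x = -1.3981 hit at Δt = 0.9662 (t = 4.1681), x⁻ = (-1.3981) → reset → x⁺ = (-0.8184), jump to mode 1
Mode 1: flow for 0.3670 to horizon, guard not reached → x = (-1.2044)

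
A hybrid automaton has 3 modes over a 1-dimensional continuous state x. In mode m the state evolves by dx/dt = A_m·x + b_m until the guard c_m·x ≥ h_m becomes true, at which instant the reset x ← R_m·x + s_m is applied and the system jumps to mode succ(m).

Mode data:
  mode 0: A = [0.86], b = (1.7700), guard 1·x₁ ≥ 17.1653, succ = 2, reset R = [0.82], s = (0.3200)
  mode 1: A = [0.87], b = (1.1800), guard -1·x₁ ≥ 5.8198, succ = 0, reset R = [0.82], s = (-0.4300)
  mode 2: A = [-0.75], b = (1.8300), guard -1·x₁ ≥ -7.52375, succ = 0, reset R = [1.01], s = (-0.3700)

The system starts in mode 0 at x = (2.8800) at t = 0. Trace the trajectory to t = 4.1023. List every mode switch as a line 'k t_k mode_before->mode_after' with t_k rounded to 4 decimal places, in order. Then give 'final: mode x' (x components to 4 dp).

1 1.5804 0->2
2 2.7206 2->0
3 3.5665 0->2
final: 2 10.4394

Mode 0: guard c·x = 17.1653 hit at Δt = 1.5804 (t = 1.5804), x⁻ = (17.1653) → reset → x⁺ = (14.3955), jump to mode 2
Mode 2: guard c·x = -7.5237 hit at Δt = 1.1402 (t = 2.7206), x⁻ = (7.5238) → reset → x⁺ = (7.2290), jump to mode 0
Mode 0: guard c·x = 17.1653 hit at Δt = 0.8459 (t = 3.5665), x⁻ = (17.1653) → reset → x⁺ = (14.3955), jump to mode 2
Mode 2: flow for 0.5358 to horizon, guard not reached → x = (10.4394)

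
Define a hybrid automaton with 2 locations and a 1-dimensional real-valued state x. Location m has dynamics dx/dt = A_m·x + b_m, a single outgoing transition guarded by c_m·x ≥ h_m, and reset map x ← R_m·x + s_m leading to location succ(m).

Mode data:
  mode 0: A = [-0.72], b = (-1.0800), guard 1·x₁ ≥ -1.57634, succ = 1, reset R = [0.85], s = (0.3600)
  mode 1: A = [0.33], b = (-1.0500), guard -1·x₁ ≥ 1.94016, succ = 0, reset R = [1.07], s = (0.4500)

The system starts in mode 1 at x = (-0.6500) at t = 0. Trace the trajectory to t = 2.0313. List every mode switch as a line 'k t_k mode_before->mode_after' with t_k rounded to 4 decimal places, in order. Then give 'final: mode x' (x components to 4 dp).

1 0.8794 1->0
2 1.5750 0->1
final: 1 -1.6561

Mode 1: guard c·x = 1.9402 hit at Δt = 0.8794 (t = 0.8794), x⁻ = (-1.9402) → reset → x⁺ = (-1.6260), jump to mode 0
Mode 0: guard c·x = -1.5763 hit at Δt = 0.6956 (t = 1.5750), x⁻ = (-1.5763) → reset → x⁺ = (-0.9799), jump to mode 1
Mode 1: flow for 0.4563 to horizon, guard not reached → x = (-1.6561)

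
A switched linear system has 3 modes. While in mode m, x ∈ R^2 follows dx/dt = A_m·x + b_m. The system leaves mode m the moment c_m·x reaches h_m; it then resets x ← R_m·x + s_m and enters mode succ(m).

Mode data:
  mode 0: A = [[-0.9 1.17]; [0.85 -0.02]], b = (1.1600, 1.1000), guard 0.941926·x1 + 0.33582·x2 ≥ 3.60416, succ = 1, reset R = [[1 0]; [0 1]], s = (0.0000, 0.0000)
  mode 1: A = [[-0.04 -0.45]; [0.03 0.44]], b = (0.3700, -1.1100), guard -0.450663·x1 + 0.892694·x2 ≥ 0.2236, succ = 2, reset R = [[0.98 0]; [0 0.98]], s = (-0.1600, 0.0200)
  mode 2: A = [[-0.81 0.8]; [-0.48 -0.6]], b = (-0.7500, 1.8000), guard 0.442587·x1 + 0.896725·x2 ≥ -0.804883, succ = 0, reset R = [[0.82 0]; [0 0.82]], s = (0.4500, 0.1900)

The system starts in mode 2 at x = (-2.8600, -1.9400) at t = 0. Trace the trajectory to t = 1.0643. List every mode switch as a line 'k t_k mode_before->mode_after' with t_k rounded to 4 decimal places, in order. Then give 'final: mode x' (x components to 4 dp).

Mode 2: guard c·x = -0.8049 hit at Δt = 0.6229 (t = 0.6229), x⁻ = (-2.3537, 0.2641) → reset → x⁺ = (-1.4800, 0.4066), jump to mode 0
Mode 0: flow for 0.4414 to horizon, guard not reached → x = (-0.3808, 0.5503)

1 0.6229 2->0
final: 0 -0.3808 0.5503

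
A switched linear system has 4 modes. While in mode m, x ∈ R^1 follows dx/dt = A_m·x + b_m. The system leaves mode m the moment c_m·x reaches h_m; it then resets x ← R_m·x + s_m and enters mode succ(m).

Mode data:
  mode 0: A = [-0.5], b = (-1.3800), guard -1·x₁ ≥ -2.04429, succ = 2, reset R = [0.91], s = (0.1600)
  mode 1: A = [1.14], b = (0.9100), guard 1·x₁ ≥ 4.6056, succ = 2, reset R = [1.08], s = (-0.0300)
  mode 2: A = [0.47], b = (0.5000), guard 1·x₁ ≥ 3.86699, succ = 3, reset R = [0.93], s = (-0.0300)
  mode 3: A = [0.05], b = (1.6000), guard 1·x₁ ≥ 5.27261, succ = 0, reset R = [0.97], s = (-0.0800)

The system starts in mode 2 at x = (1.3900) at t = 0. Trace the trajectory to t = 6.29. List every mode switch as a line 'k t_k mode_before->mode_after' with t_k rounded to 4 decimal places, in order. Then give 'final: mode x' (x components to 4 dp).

1 1.4848 2->3
2 2.4220 3->0
3 3.3898 0->2
4 4.3882 2->3
5 5.3254 3->0
final: 0 2.0519

Mode 2: guard c·x = 3.8670 hit at Δt = 1.4848 (t = 1.4848), x⁻ = (3.8670) → reset → x⁺ = (3.5663), jump to mode 3
Mode 3: guard c·x = 5.2726 hit at Δt = 0.9372 (t = 2.4220), x⁻ = (5.2726) → reset → x⁺ = (5.0344), jump to mode 0
Mode 0: guard c·x = -2.0443 hit at Δt = 0.9678 (t = 3.3898), x⁻ = (2.0443) → reset → x⁺ = (2.0203), jump to mode 2
Mode 2: guard c·x = 3.8670 hit at Δt = 0.9984 (t = 4.3882), x⁻ = (3.8670) → reset → x⁺ = (3.5663), jump to mode 3
Mode 3: guard c·x = 5.2726 hit at Δt = 0.9372 (t = 5.3254), x⁻ = (5.2726) → reset → x⁺ = (5.0344), jump to mode 0
Mode 0: flow for 0.9646 to horizon, guard not reached → x = (2.0519)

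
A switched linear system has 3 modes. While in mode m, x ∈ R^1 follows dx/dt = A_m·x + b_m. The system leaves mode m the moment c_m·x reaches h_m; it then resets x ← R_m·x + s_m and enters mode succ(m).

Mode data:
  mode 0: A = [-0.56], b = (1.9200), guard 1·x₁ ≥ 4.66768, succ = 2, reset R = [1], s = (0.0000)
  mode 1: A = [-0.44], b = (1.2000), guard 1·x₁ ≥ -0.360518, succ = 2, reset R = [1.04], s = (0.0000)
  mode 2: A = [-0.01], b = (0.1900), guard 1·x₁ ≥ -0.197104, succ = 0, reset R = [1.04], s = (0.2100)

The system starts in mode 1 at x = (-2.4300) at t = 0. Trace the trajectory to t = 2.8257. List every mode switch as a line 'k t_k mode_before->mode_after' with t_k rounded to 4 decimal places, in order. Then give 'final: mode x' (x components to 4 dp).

Mode 1: guard c·x = -0.3605 hit at Δt = 1.1658 (t = 1.1658), x⁻ = (-0.3605) → reset → x⁺ = (-0.3749), jump to mode 2
Mode 2: guard c·x = -0.1971 hit at Δt = 0.9221 (t = 2.0879), x⁻ = (-0.1971) → reset → x⁺ = (0.0050), jump to mode 0
Mode 0: flow for 0.7378 to horizon, guard not reached → x = (1.1637)

1 1.1658 1->2
2 2.0879 2->0
final: 0 1.1637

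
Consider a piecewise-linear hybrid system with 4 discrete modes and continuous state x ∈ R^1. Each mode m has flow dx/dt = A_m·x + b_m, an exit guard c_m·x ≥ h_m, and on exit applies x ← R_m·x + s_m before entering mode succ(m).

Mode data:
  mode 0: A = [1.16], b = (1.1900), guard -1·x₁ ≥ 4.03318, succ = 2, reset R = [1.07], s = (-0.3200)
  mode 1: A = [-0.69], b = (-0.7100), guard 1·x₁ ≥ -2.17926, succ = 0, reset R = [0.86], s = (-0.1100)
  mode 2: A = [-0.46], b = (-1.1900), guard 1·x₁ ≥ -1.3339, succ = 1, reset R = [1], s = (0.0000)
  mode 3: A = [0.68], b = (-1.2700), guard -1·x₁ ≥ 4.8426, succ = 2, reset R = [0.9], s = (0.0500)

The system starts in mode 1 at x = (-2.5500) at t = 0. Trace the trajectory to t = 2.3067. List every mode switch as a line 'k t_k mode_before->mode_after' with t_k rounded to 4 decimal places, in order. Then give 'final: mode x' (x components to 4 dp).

Mode 1: guard c·x = -2.1793 hit at Δt = 0.4049 (t = 0.4049), x⁻ = (-2.1793) → reset → x⁺ = (-1.9842), jump to mode 0
Mode 0: guard c·x = 4.0332 hit at Δt = 0.9859 (t = 1.3908), x⁻ = (-4.0332) → reset → x⁺ = (-4.6355), jump to mode 2
Mode 2: flow for 0.9159 to horizon, guard not reached → x = (-3.9312)

1 0.4049 1->0
2 1.3908 0->2
final: 2 -3.9312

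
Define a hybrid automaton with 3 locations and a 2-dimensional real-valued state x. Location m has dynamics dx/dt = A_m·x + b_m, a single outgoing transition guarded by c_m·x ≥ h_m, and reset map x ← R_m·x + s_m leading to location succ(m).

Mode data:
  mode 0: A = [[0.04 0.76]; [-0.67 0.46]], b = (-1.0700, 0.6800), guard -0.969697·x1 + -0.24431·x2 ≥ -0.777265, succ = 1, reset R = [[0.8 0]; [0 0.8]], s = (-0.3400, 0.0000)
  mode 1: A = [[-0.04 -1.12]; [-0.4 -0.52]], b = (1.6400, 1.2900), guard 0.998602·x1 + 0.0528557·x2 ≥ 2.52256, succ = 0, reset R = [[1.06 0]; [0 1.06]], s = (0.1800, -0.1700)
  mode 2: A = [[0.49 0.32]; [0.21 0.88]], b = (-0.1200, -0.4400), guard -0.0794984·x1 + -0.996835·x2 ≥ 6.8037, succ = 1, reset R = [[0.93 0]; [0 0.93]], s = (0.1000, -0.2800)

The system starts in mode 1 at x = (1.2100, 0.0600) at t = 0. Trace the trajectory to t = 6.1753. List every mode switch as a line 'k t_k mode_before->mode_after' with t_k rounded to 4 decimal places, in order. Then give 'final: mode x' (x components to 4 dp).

1 1.0703 1->0
2 2.4791 0->1
3 3.6136 1->0
4 4.7606 0->1
5 5.7052 1->0
final: 0 2.1813 -0.9455

Mode 1: guard c·x = 2.5226 hit at Δt = 1.0703 (t = 1.0703), x⁻ = (2.5022, 0.4506) → reset → x⁺ = (2.8324, 0.3076), jump to mode 0
Mode 0: guard c·x = -0.7773 hit at Δt = 1.4088 (t = 2.4791), x⁻ = (1.0332, -0.9195) → reset → x⁺ = (0.4866, -0.7356), jump to mode 1
Mode 1: guard c·x = 2.5226 hit at Δt = 1.1345 (t = 3.6136), x⁻ = (2.5199, 0.1163) → reset → x⁺ = (2.8511, -0.0467), jump to mode 0
Mode 0: guard c·x = -0.7773 hit at Δt = 1.1470 (t = 4.7606), x⁻ = (1.1113, -1.2295) → reset → x⁺ = (0.5491, -0.9836), jump to mode 1
Mode 1: guard c·x = 2.5226 hit at Δt = 0.9447 (t = 5.7052), x⁻ = (2.5338, -0.1465) → reset → x⁺ = (2.8659, -0.3253), jump to mode 0
Mode 0: flow for 0.4701 to horizon, guard not reached → x = (2.1813, -0.9455)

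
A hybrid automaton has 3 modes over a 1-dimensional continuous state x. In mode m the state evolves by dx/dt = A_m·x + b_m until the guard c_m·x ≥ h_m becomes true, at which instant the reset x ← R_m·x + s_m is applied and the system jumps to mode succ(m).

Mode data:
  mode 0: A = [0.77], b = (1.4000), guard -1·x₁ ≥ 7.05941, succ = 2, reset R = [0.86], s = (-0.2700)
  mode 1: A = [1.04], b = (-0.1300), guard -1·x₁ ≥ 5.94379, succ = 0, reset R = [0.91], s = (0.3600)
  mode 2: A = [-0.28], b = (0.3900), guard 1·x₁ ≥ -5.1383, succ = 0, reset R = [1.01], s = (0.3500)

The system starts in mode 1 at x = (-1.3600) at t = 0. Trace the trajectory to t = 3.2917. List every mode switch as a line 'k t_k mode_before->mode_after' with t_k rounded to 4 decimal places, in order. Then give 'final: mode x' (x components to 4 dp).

Mode 1: guard c·x = 5.9438 hit at Δt = 1.3536 (t = 1.3536), x⁻ = (-5.9438) → reset → x⁺ = (-5.0488), jump to mode 0
Mode 0: guard c·x = 7.0594 hit at Δt = 0.6284 (t = 1.9820), x⁻ = (-7.0594) → reset → x⁺ = (-6.3411), jump to mode 2
Mode 2: guard c·x = -5.1383 hit at Δt = 0.6037 (t = 2.5857), x⁻ = (-5.1383) → reset → x⁺ = (-4.8397), jump to mode 0
Mode 0: flow for 0.7060 to horizon, guard not reached → x = (-7.0219)

1 1.3536 1->0
2 1.9820 0->2
3 2.5857 2->0
final: 0 -7.0219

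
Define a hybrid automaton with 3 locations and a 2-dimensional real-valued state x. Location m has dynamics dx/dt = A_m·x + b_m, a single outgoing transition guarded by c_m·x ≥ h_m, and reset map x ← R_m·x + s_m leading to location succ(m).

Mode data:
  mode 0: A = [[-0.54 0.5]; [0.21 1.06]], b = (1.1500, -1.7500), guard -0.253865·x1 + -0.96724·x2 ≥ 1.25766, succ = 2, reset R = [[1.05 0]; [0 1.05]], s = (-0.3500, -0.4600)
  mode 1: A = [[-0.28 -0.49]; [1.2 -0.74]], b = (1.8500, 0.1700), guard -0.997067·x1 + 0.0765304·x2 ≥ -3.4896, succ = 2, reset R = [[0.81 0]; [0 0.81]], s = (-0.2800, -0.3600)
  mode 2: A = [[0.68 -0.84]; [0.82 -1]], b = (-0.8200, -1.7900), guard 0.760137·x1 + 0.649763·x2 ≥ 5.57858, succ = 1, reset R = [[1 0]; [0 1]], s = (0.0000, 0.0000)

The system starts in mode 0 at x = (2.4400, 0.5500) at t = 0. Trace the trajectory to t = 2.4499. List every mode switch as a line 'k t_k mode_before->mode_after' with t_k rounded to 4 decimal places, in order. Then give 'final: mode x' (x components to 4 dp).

Mode 0: guard c·x = 1.2577 hit at Δt = 1.4788 (t = 1.4788), x⁻ = (2.0218, -1.8309) → reset → x⁺ = (1.7729, -2.3825), jump to mode 2
Mode 2: flow for 0.9711 to horizon, guard not reached → x = (4.0470, -0.4358)

1 1.4788 0->2
final: 2 4.0470 -0.4358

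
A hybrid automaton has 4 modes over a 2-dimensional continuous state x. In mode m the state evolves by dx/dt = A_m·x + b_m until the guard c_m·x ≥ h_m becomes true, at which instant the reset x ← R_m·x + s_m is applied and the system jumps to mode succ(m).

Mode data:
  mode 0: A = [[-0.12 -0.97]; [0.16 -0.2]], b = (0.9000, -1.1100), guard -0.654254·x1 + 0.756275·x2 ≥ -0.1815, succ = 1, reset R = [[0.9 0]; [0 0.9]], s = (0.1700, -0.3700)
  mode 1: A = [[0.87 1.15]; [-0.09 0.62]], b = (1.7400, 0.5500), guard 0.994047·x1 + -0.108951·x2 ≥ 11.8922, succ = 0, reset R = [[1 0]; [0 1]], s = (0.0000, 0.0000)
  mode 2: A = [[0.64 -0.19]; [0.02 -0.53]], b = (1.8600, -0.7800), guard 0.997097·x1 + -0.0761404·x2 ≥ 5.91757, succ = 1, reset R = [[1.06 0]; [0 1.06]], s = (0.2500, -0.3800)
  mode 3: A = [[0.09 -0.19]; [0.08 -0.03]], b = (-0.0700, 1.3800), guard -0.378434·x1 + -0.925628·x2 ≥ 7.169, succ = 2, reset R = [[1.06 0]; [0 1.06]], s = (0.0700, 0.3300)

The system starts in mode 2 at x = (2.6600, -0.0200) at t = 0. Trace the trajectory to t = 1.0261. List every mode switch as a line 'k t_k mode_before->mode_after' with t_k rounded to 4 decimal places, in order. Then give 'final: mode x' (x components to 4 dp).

1 0.7104 2->1
final: 1 8.8070 -1.0561

Mode 2: guard c·x = 5.9176 hit at Δt = 0.7104 (t = 0.7104), x⁻ = (5.9023, -0.4251) → reset → x⁺ = (6.5065, -0.8306), jump to mode 1
Mode 1: flow for 0.3157 to horizon, guard not reached → x = (8.8070, -1.0561)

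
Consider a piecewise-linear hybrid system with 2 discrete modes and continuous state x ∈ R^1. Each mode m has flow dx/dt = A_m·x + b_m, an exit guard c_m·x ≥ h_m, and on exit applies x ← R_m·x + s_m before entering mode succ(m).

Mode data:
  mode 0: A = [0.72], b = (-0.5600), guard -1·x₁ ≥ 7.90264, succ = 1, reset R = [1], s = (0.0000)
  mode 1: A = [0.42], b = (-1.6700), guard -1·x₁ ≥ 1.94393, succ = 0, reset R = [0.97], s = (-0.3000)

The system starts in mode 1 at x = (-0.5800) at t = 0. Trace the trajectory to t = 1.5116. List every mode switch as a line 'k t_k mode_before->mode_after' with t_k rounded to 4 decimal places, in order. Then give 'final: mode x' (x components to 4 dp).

1 0.6235 1->0
final: 0 -4.8390

Mode 1: guard c·x = 1.9439 hit at Δt = 0.6235 (t = 0.6235), x⁻ = (-1.9439) → reset → x⁺ = (-2.1856), jump to mode 0
Mode 0: flow for 0.8881 to horizon, guard not reached → x = (-4.8390)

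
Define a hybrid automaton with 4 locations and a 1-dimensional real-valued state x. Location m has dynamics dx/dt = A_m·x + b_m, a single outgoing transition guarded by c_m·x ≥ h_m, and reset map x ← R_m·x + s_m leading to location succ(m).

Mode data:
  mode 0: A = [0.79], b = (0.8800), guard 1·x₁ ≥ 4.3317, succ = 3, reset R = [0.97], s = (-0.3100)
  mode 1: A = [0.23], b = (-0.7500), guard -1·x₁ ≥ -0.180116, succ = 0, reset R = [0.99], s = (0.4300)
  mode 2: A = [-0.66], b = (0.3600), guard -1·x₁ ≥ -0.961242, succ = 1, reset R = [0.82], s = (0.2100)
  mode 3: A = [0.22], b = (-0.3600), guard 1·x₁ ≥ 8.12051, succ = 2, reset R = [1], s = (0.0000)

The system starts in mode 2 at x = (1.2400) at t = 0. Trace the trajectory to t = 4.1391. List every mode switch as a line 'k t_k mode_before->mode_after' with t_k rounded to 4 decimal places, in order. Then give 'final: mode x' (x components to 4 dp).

Mode 2: guard c·x = -0.9612 hit at Δt = 0.7774 (t = 0.7774), x⁻ = (0.9612) → reset → x⁺ = (0.9982), jump to mode 1
Mode 1: guard c·x = -0.1801 hit at Δt = 1.3419 (t = 2.1193), x⁻ = (0.1801) → reset → x⁺ = (0.6083), jump to mode 0
Mode 0: guard c·x = 4.3317 hit at Δt = 1.4572 (t = 3.5765), x⁻ = (4.3317) → reset → x⁺ = (3.8917), jump to mode 3
Mode 3: flow for 0.5626 to horizon, guard not reached → x = (4.1889)

1 0.7774 2->1
2 2.1193 1->0
3 3.5765 0->3
final: 3 4.1889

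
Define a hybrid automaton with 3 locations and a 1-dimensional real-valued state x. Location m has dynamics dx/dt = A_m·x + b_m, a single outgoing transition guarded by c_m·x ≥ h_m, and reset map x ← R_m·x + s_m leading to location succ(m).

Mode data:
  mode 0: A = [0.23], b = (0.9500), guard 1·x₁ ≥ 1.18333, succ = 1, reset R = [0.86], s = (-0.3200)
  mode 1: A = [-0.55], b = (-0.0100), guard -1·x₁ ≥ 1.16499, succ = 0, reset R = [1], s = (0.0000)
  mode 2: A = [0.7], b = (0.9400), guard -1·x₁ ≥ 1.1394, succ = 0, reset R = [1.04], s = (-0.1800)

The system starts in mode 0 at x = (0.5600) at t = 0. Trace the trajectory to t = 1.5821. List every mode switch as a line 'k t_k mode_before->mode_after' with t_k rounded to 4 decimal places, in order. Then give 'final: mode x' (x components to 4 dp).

1 0.5425 0->1
final: 1 0.3859

Mode 0: guard c·x = 1.1833 hit at Δt = 0.5425 (t = 0.5425), x⁻ = (1.1833) → reset → x⁺ = (0.6977), jump to mode 1
Mode 1: flow for 1.0396 to horizon, guard not reached → x = (0.3859)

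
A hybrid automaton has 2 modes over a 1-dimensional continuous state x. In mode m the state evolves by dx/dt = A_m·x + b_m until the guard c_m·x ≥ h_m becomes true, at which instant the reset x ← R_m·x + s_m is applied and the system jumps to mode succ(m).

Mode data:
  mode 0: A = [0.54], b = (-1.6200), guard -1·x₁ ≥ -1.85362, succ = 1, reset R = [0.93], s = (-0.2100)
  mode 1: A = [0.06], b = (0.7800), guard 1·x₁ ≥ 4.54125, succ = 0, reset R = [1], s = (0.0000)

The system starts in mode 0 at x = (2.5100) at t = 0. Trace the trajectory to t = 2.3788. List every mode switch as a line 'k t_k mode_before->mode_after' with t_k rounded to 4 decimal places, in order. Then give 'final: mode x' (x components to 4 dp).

Mode 0: guard c·x = -1.8536 hit at Δt = 1.5740 (t = 1.5740), x⁻ = (1.8536) → reset → x⁺ = (1.5139), jump to mode 1
Mode 1: flow for 0.8048 to horizon, guard not reached → x = (2.2319)

1 1.5740 0->1
final: 1 2.2319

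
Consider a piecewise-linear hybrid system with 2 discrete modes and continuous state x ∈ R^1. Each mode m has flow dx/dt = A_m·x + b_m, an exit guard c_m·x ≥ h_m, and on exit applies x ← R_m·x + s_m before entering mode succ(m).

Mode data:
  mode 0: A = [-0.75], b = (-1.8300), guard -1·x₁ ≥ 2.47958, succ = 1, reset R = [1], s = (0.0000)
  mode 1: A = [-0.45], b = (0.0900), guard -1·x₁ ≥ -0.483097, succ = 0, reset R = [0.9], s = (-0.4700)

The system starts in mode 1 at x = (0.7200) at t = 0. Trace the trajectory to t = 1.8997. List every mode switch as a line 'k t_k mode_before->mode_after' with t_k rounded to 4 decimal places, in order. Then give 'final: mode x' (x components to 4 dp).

1 1.3512 1->0
final: 0 -0.8463

Mode 1: guard c·x = -0.4831 hit at Δt = 1.3512 (t = 1.3512), x⁻ = (0.4831) → reset → x⁺ = (-0.0352), jump to mode 0
Mode 0: flow for 0.5485 to horizon, guard not reached → x = (-0.8463)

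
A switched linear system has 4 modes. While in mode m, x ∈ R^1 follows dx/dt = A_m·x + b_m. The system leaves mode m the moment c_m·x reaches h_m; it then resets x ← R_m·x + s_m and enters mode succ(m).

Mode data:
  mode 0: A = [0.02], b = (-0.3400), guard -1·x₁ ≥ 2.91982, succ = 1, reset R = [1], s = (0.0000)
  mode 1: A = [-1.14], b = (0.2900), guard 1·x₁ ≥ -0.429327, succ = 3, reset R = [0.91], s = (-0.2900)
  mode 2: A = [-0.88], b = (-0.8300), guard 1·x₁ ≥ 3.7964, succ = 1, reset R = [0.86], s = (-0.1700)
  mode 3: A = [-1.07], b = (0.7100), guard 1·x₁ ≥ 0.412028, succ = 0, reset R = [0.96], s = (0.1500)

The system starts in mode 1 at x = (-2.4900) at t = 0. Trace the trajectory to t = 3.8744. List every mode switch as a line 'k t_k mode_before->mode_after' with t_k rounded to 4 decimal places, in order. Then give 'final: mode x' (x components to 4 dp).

Mode 1: guard c·x = -0.4293 hit at Δt = 1.2191 (t = 1.2191), x⁻ = (-0.4293) → reset → x⁺ = (-0.6807), jump to mode 3
Mode 3: guard c·x = 0.4120 hit at Δt = 1.5664 (t = 2.7855), x⁻ = (0.4120) → reset → x⁺ = (0.5455), jump to mode 0
Mode 0: flow for 1.0889 to horizon, guard not reached → x = (0.1833)

1 1.2191 1->3
2 2.7855 3->0
final: 0 0.1833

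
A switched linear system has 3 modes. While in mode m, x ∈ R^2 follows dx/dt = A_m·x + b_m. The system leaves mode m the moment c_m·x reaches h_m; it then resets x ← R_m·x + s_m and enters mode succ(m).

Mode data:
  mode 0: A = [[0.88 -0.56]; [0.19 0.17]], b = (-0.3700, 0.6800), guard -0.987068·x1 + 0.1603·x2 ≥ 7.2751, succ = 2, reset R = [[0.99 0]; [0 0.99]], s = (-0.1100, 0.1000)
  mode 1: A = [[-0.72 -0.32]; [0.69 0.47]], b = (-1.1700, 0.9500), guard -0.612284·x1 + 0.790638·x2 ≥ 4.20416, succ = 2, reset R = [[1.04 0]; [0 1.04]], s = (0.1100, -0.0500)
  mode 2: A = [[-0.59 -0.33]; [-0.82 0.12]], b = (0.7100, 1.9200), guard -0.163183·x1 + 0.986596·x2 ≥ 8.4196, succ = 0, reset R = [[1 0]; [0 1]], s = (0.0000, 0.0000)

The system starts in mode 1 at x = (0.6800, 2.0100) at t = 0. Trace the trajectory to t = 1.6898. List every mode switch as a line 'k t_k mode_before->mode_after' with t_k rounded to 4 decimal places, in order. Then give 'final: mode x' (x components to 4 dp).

Mode 1: guard c·x = 4.2042 hit at Δt = 1.0476 (t = 1.0476), x⁻ = (-1.3224, 4.2934) → reset → x⁺ = (-1.2652, 4.4151), jump to mode 2
Mode 2: flow for 0.6422 to horizon, guard not reached → x = (-1.4831, 6.7830)

1 1.0476 1->2
final: 2 -1.4831 6.7830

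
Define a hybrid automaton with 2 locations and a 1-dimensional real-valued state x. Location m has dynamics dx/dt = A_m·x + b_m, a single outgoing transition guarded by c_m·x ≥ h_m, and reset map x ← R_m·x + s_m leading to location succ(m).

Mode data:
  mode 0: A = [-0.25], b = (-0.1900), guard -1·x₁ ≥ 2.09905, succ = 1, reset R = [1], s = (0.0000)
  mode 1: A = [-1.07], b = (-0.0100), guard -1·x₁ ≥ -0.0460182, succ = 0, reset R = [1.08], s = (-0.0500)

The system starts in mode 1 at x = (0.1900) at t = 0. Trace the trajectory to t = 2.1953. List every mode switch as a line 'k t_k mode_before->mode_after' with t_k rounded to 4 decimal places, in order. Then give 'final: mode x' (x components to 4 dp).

1 1.1973 1->0
final: 0 -0.1680

Mode 1: guard c·x = -0.0460 hit at Δt = 1.1973 (t = 1.1973), x⁻ = (0.0460) → reset → x⁺ = (-0.0003), jump to mode 0
Mode 0: flow for 0.9980 to horizon, guard not reached → x = (-0.1680)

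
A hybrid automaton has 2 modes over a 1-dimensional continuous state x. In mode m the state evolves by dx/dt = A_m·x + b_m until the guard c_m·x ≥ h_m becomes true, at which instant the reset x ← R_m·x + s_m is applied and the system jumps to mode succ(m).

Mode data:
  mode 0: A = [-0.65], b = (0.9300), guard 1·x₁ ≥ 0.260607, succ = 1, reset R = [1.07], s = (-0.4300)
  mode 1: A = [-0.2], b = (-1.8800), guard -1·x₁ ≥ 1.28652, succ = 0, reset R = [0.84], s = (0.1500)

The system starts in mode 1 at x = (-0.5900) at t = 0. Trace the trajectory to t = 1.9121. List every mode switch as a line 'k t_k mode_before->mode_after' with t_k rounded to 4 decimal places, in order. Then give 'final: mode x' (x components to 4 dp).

1 0.4118 1->0
2 1.4920 0->1
final: 1 -0.8965

Mode 1: guard c·x = 1.2865 hit at Δt = 0.4118 (t = 0.4118), x⁻ = (-1.2865) → reset → x⁺ = (-0.9307), jump to mode 0
Mode 0: guard c·x = 0.2606 hit at Δt = 1.0802 (t = 1.4920), x⁻ = (0.2606) → reset → x⁺ = (-0.1512), jump to mode 1
Mode 1: flow for 0.4201 to horizon, guard not reached → x = (-0.8965)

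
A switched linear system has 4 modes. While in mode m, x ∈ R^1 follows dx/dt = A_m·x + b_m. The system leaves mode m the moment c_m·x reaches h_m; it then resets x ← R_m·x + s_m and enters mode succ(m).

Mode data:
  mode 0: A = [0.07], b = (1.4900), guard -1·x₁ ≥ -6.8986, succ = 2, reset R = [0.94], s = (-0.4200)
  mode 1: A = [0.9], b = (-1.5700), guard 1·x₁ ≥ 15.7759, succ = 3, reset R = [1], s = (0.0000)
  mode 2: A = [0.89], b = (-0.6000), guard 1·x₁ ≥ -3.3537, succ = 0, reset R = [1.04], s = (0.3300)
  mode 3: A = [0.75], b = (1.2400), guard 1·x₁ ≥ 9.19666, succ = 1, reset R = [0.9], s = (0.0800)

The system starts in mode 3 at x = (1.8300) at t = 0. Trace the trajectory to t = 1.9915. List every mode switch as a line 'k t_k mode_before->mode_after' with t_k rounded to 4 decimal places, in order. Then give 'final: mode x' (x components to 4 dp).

Mode 3: guard c·x = 9.1967 hit at Δt = 1.5149 (t = 1.5149), x⁻ = (9.1967) → reset → x⁺ = (8.3570), jump to mode 1
Mode 1: flow for 0.4766 to horizon, guard not reached → x = (11.8989)

1 1.5149 3->1
final: 1 11.8989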